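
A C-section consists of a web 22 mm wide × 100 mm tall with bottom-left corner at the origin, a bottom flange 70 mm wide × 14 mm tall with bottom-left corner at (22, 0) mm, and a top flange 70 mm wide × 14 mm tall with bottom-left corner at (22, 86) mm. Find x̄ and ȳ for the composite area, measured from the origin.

Part | A | x̄ᵢ | ȳᵢ | A·x̄ᵢ | A·ȳᵢ
web | 2200.00 | 11.00 | 50.00 | 24200.00 | 110000.00
bottom flange | 980.00 | 57.00 | 7.00 | 55860.00 | 6860.00
top flange | 980.00 | 57.00 | 93.00 | 55860.00 | 91140.00
Σ | 4160.00 |  |  | 135920.00 | 208000.00
x̄ = 135920.00 / 4160.00 = 32.67 mm
ȳ = 208000.00 / 4160.00 = 50.00 mm

x̄ = 32.67 mm, ȳ = 50.00 mm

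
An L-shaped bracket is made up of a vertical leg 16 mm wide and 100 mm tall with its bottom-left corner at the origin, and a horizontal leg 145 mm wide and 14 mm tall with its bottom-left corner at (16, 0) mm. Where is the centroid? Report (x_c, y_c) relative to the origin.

x_c = 53.02 mm, y_c = 25.95 mm

vertical leg: A = 16 × 100 = 1600.00, centroid at (8.00, 50.00).
horizontal leg: A = 145 × 14 = 2030.00, centroid at (88.50, 7.00).
ΣA = 3630.00 mm²
ΣAx_c = (1600.00)(8.00) + (2030.00)(88.50) = 192455.00 mm³
ΣAy_c = (1600.00)(50.00) + (2030.00)(7.00) = 94210.00 mm³
x_c = 192455.00 / 3630.00 = 53.02 mm
y_c = 94210.00 / 3630.00 = 25.95 mm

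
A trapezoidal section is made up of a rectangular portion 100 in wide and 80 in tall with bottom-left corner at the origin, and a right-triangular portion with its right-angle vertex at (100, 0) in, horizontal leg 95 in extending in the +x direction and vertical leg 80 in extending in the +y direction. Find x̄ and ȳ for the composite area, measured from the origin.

rectangular portion: A = 100 × 80 = 8000.00, centroid at (50.00, 40.00).
triangular portion: A = ½·95·80 = 3800.00, centroid at (131.67, 26.67).
ΣA = 11800.00 in², ΣAx̄ = 900333.33 in³, ΣAȳ = 421333.33 in³.
x̄ = 900333.33/11800.00 = 76.30 in; ȳ = 421333.33/11800.00 = 35.71 in.

x̄ = 76.30 in, ȳ = 35.71 in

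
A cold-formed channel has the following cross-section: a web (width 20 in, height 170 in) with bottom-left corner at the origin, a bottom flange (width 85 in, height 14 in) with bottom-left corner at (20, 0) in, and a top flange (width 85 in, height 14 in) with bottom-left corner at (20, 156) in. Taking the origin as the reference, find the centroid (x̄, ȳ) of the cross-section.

Part | A | x̄ᵢ | ȳᵢ | A·x̄ᵢ | A·ȳᵢ
web | 3400.00 | 10.00 | 85.00 | 34000.00 | 289000.00
bottom flange | 1190.00 | 62.50 | 7.00 | 74375.00 | 8330.00
top flange | 1190.00 | 62.50 | 163.00 | 74375.00 | 193970.00
Σ | 5780.00 |  |  | 182750.00 | 491300.00
x̄ = 182750.00 / 5780.00 = 31.62 in
ȳ = 491300.00 / 5780.00 = 85.00 in

x̄ = 31.62 in, ȳ = 85.00 in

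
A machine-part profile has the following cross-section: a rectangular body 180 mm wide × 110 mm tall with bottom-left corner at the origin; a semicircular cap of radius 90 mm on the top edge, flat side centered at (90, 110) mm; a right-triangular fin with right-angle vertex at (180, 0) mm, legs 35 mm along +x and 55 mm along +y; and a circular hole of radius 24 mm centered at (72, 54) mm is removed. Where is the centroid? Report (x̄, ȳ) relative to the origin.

Part | A | x̄ᵢ | ȳᵢ | A·x̄ᵢ | A·ȳᵢ
rectangular body | 19800.00 | 90.00 | 55.00 | 1782000.00 | 1089000.00
semicircular top | 12723.45 | 90.00 | 148.20 | 1145110.52 | 1885579.53
triangular fin | 962.50 | 191.67 | 18.33 | 184479.17 | 17645.83
hole | -1809.56 | 72.00 | 54.00 | -130288.13 | -97716.10
Σ | 31676.39 |  |  | 2981301.56 | 2894509.26
x̄ = 2981301.56 / 31676.39 = 94.12 mm
ȳ = 2894509.26 / 31676.39 = 91.38 mm

x̄ = 94.12 mm, ȳ = 91.38 mm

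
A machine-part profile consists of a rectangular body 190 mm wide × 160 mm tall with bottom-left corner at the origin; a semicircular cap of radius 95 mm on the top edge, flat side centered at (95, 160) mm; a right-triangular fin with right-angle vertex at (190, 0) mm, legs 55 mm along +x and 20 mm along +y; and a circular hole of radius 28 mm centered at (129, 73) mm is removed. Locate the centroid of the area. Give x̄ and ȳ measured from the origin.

x̄ = 94.50 mm, ȳ = 119.44 mm

rectangular body: A = 190 × 160 = 30400.00, centroid at (95.00, 80.00).
semicircular top: A = ½π·95² = 14176.44, centroid at (95.00, 200.32).
triangular fin: A = ½·55·20 = 550.00, centroid at (208.33, 6.67).
hole: A = −π·28² = -2463.01, centroid at (129.00, 73.00).
ΣA = 42663.43 mm²
ΣAx̄ = (30400.00)(95.00) + (14176.44)(95.00) + (550.00)(208.33) + (-2463.01)(129.00) = 4031616.72 mm³
ΣAȳ = (30400.00)(80.00) + (14176.44)(200.32) + (550.00)(6.67) + (-2463.01)(73.00) = 5095680.27 mm³
x̄ = 4031616.72 / 42663.43 = 94.50 mm
ȳ = 5095680.27 / 42663.43 = 119.44 mm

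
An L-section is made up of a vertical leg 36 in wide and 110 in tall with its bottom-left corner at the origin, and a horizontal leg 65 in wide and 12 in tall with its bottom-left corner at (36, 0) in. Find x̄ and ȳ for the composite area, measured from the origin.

Part | A | x̄ᵢ | ȳᵢ | A·x̄ᵢ | A·ȳᵢ
vertical leg | 3960.00 | 18.00 | 55.00 | 71280.00 | 217800.00
horizontal leg | 780.00 | 68.50 | 6.00 | 53430.00 | 4680.00
Σ | 4740.00 |  |  | 124710.00 | 222480.00
x̄ = 124710.00 / 4740.00 = 26.31 in
ȳ = 222480.00 / 4740.00 = 46.94 in

x̄ = 26.31 in, ȳ = 46.94 in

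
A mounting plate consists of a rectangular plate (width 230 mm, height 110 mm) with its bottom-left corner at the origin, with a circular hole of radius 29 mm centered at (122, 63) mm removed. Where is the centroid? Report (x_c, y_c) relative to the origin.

Part | A | x̄ᵢ | ȳᵢ | A·x̄ᵢ | A·ȳᵢ
plate | 25300.00 | 115.00 | 55.00 | 2909500.00 | 1391500.00
hole | -2642.08 | 122.00 | 63.00 | -322333.69 | -166451.00
Σ | 22657.92 |  |  | 2587166.31 | 1225049.00
x_c = 2587166.31 / 22657.92 = 114.18 mm
y_c = 1225049.00 / 22657.92 = 54.07 mm

x_c = 114.18 mm, y_c = 54.07 mm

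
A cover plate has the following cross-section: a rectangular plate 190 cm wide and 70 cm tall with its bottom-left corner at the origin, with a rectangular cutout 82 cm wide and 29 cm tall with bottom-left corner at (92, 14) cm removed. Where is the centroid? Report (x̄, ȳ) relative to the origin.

x̄ = 86.73 cm, ȳ = 36.42 cm

Part | A | x̄ᵢ | ȳᵢ | A·x̄ᵢ | A·ȳᵢ
plate | 13300.00 | 95.00 | 35.00 | 1263500.00 | 465500.00
hole | -2378.00 | 133.00 | 28.50 | -316274.00 | -67773.00
Σ | 10922.00 |  |  | 947226.00 | 397727.00
x̄ = 947226.00 / 10922.00 = 86.73 cm
ȳ = 397727.00 / 10922.00 = 36.42 cm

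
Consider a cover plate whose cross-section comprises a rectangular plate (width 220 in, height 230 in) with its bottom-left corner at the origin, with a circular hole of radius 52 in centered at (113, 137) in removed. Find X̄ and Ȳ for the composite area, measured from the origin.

plate: A = 220 × 230 = 50600.00, centroid at (110.00, 115.00).
hole: A = −π·52² = -8494.87, centroid at (113.00, 137.00).
ΣA = 42105.13 in², ΣAX̄ = 4606080.08 in³, ΣAȲ = 4655203.28 in³.
X̄ = 4606080.08/42105.13 = 109.39 in; Ȳ = 4655203.28/42105.13 = 110.56 in.

X̄ = 109.39 in, Ȳ = 110.56 in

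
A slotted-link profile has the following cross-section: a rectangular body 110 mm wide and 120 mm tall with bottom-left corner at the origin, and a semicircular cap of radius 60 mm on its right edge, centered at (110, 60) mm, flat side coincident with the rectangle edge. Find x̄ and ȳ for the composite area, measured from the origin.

x̄ = 79.13 mm, ȳ = 60.00 mm

rectangular body: A = 110 × 120 = 13200.00, centroid at (55.00, 60.00).
semicircular end: A = ½π·60² = 5654.87, centroid at (135.46, 60.00).
ΣA = 18854.87 mm², ΣAx̄ = 1492035.35 mm³, ΣAȳ = 1131292.01 mm³.
x̄ = 1492035.35/18854.87 = 79.13 mm; ȳ = 1131292.01/18854.87 = 60.00 mm.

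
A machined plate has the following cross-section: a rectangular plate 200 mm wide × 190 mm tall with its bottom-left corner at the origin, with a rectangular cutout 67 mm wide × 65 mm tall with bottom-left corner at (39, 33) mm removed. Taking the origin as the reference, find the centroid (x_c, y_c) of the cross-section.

x_c = 103.56 mm, y_c = 98.82 mm

Part | A | x̄ᵢ | ȳᵢ | A·x̄ᵢ | A·ȳᵢ
plate | 38000.00 | 100.00 | 95.00 | 3800000.00 | 3610000.00
hole | -4355.00 | 72.50 | 65.50 | -315737.50 | -285252.50
Σ | 33645.00 |  |  | 3484262.50 | 3324747.50
x_c = 3484262.50 / 33645.00 = 103.56 mm
y_c = 3324747.50 / 33645.00 = 98.82 mm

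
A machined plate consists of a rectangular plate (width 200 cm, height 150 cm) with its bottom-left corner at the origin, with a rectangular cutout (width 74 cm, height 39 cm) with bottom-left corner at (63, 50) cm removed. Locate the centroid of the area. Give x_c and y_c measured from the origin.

x_c = 100.00 cm, y_c = 75.59 cm

Part | A | x̄ᵢ | ȳᵢ | A·x̄ᵢ | A·ȳᵢ
plate | 30000.00 | 100.00 | 75.00 | 3000000.00 | 2250000.00
hole | -2886.00 | 100.00 | 69.50 | -288600.00 | -200577.00
Σ | 27114.00 |  |  | 2711400.00 | 2049423.00
x_c = 2711400.00 / 27114.00 = 100.00 cm
y_c = 2049423.00 / 27114.00 = 75.59 cm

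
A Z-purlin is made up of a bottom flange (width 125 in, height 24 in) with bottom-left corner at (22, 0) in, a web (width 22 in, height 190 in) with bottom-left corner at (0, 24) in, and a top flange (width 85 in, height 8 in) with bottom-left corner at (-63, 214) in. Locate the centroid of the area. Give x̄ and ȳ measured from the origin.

Part | A | x̄ᵢ | ȳᵢ | A·x̄ᵢ | A·ȳᵢ
bottom flange | 3000.00 | 84.50 | 12.00 | 253500.00 | 36000.00
web | 4180.00 | 11.00 | 119.00 | 45980.00 | 497420.00
top flange | 680.00 | -20.50 | 218.00 | -13940.00 | 148240.00
Σ | 7860.00 |  |  | 285540.00 | 681660.00
x̄ = 285540.00 / 7860.00 = 36.33 in
ȳ = 681660.00 / 7860.00 = 86.73 in

x̄ = 36.33 in, ȳ = 86.73 in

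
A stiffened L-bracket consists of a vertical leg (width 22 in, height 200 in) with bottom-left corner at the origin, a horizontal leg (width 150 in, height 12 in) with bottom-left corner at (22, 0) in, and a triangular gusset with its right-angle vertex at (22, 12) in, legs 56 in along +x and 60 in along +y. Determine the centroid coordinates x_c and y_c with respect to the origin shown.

x_c = 36.97 in, y_c = 64.03 in

Part | A | x̄ᵢ | ȳᵢ | A·x̄ᵢ | A·ȳᵢ
vertical leg | 4400.00 | 11.00 | 100.00 | 48400.00 | 440000.00
horizontal leg | 1800.00 | 97.00 | 6.00 | 174600.00 | 10800.00
gusset | 1680.00 | 40.67 | 32.00 | 68320.00 | 53760.00
Σ | 7880.00 |  |  | 291320.00 | 504560.00
x_c = 291320.00 / 7880.00 = 36.97 in
y_c = 504560.00 / 7880.00 = 64.03 in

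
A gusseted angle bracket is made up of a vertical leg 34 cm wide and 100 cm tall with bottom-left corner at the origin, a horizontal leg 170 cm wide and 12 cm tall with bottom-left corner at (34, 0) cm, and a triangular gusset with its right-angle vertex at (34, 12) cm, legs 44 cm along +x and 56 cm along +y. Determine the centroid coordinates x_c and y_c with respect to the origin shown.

Part | A | x̄ᵢ | ȳᵢ | A·x̄ᵢ | A·ȳᵢ
vertical leg | 3400.00 | 17.00 | 50.00 | 57800.00 | 170000.00
horizontal leg | 2040.00 | 119.00 | 6.00 | 242760.00 | 12240.00
gusset | 1232.00 | 48.67 | 30.67 | 59957.33 | 37781.33
Σ | 6672.00 |  |  | 360517.33 | 220021.33
x_c = 360517.33 / 6672.00 = 54.03 cm
y_c = 220021.33 / 6672.00 = 32.98 cm

x_c = 54.03 cm, y_c = 32.98 cm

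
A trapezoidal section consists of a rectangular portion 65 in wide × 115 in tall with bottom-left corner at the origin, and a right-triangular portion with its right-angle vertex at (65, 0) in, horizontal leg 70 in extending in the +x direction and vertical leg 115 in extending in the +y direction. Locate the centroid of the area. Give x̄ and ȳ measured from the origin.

x̄ = 52.04 in, ȳ = 50.79 in

rectangular portion: A = 65 × 115 = 7475.00, centroid at (32.50, 57.50).
triangular portion: A = ½·70·115 = 4025.00, centroid at (88.33, 38.33).
ΣA = 11500.00 in²
ΣAx̄ = (7475.00)(32.50) + (4025.00)(88.33) = 598479.17 in³
ΣAȳ = (7475.00)(57.50) + (4025.00)(38.33) = 584104.17 in³
x̄ = 598479.17 / 11500.00 = 52.04 in
ȳ = 584104.17 / 11500.00 = 50.79 in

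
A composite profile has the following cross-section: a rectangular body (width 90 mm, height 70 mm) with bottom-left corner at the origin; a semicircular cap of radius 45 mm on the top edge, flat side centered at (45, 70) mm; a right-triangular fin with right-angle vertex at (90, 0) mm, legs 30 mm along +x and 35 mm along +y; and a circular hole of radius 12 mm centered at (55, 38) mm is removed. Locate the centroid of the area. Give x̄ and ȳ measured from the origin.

rectangular body: A = 90 × 70 = 6300.00, centroid at (45.00, 35.00).
semicircular top: A = ½π·45² = 3180.86, centroid at (45.00, 89.10).
triangular fin: A = ½·30·35 = 525.00, centroid at (100.00, 11.67).
hole: A = −π·12² = -452.39, centroid at (55.00, 38.00).
ΣA = 9553.47 mm², ΣAx̄ = 454257.40 mm³, ΣAȳ = 492844.58 mm³.
x̄ = 454257.40/9553.47 = 47.55 mm; ȳ = 492844.58/9553.47 = 51.59 mm.

x̄ = 47.55 mm, ȳ = 51.59 mm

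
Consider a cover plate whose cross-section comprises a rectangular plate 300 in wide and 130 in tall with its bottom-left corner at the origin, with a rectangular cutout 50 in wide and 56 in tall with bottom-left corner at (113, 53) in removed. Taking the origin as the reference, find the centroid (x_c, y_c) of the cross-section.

x_c = 150.93 in, y_c = 63.76 in

plate: A = 300 × 130 = 39000.00, centroid at (150.00, 65.00).
hole: A = −(50 × 56) = -2800.00, centroid at (138.00, 81.00).
ΣA = 36200.00 in², ΣAx_c = 5463600.00 in³, ΣAy_c = 2308200.00 in³.
x_c = 5463600.00/36200.00 = 150.93 in; y_c = 2308200.00/36200.00 = 63.76 in.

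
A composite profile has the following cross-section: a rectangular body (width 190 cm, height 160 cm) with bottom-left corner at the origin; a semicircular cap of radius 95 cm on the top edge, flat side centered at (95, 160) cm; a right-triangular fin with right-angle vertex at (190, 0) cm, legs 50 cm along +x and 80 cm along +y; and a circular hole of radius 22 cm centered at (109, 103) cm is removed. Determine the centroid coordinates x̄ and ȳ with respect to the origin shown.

x̄ = 99.48 cm, ȳ = 114.71 cm

rectangular body: A = 190 × 160 = 30400.00, centroid at (95.00, 80.00).
semicircular top: A = ½π·95² = 14176.44, centroid at (95.00, 200.32).
triangular fin: A = ½·50·80 = 2000.00, centroid at (206.67, 26.67).
hole: A = −π·22² = -1520.53, centroid at (109.00, 103.00).
ΣA = 45055.91 cm², ΣAx̄ = 4482356.97 cm³, ΣAȳ = 5168531.89 cm³.
x̄ = 4482356.97/45055.91 = 99.48 cm; ȳ = 5168531.89/45055.91 = 114.71 cm.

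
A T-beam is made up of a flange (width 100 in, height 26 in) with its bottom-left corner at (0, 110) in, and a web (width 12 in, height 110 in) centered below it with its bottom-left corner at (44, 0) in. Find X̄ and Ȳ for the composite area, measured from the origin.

X̄ = 50.00 in, Ȳ = 100.10 in

Part | A | x̄ᵢ | ȳᵢ | A·x̄ᵢ | A·ȳᵢ
web | 1320.00 | 50.00 | 55.00 | 66000.00 | 72600.00
flange | 2600.00 | 50.00 | 123.00 | 130000.00 | 319800.00
Σ | 3920.00 |  |  | 196000.00 | 392400.00
X̄ = 196000.00 / 3920.00 = 50.00 in
Ȳ = 392400.00 / 3920.00 = 100.10 in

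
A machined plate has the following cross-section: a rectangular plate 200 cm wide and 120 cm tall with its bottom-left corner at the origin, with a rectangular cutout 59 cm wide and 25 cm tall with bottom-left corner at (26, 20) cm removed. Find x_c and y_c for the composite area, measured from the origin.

plate: A = 200 × 120 = 24000.00, centroid at (100.00, 60.00).
hole: A = −(59 × 25) = -1475.00, centroid at (55.50, 32.50).
ΣA = 22525.00 cm², ΣAx_c = 2318137.50 cm³, ΣAy_c = 1392062.50 cm³.
x_c = 2318137.50/22525.00 = 102.91 cm; y_c = 1392062.50/22525.00 = 61.80 cm.

x_c = 102.91 cm, y_c = 61.80 cm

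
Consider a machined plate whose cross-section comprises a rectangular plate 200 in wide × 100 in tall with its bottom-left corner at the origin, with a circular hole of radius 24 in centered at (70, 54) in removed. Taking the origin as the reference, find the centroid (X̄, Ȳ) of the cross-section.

Part | A | x̄ᵢ | ȳᵢ | A·x̄ᵢ | A·ȳᵢ
plate | 20000.00 | 100.00 | 50.00 | 2000000.00 | 1000000.00
hole | -1809.56 | 70.00 | 54.00 | -126669.02 | -97716.10
Σ | 18190.44 |  |  | 1873330.98 | 902283.90
X̄ = 1873330.98 / 18190.44 = 102.98 in
Ȳ = 902283.90 / 18190.44 = 49.60 in

X̄ = 102.98 in, Ȳ = 49.60 in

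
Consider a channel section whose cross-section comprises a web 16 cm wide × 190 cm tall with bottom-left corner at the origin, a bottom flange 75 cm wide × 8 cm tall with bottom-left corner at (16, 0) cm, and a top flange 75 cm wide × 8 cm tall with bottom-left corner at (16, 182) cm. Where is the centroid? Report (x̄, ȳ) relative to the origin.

x̄ = 20.88 cm, ȳ = 95.00 cm

web: A = 16 × 190 = 3040.00, centroid at (8.00, 95.00).
bottom flange: A = 75 × 8 = 600.00, centroid at (53.50, 4.00).
top flange: A = 75 × 8 = 600.00, centroid at (53.50, 186.00).
ΣA = 4240.00 cm²
ΣAx̄ = (3040.00)(8.00) + (600.00)(53.50) + (600.00)(53.50) = 88520.00 cm³
ΣAȳ = (3040.00)(95.00) + (600.00)(4.00) + (600.00)(186.00) = 402800.00 cm³
x̄ = 88520.00 / 4240.00 = 20.88 cm
ȳ = 402800.00 / 4240.00 = 95.00 cm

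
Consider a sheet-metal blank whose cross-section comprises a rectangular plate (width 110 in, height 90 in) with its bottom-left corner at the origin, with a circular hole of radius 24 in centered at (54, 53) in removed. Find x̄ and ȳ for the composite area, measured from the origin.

x̄ = 55.22 in, ȳ = 43.21 in

plate: A = 110 × 90 = 9900.00, centroid at (55.00, 45.00).
hole: A = −π·24² = -1809.56, centroid at (54.00, 53.00).
ΣA = 8090.44 in²
ΣAx̄ = (9900.00)(55.00) + (-1809.56)(54.00) = 446783.90 in³
ΣAȳ = (9900.00)(45.00) + (-1809.56)(53.00) = 349593.46 in³
x̄ = 446783.90 / 8090.44 = 55.22 in
ȳ = 349593.46 / 8090.44 = 43.21 in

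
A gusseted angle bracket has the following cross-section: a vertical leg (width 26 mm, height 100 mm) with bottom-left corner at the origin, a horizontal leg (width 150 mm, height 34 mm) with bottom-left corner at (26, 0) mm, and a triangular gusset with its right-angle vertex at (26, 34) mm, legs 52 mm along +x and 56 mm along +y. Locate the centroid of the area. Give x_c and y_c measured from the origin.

Part | A | x̄ᵢ | ȳᵢ | A·x̄ᵢ | A·ȳᵢ
vertical leg | 2600.00 | 13.00 | 50.00 | 33800.00 | 130000.00
horizontal leg | 5100.00 | 101.00 | 17.00 | 515100.00 | 86700.00
gusset | 1456.00 | 43.33 | 52.67 | 63093.33 | 76682.67
Σ | 9156.00 |  |  | 611993.33 | 293382.67
x_c = 611993.33 / 9156.00 = 66.84 mm
y_c = 293382.67 / 9156.00 = 32.04 mm

x_c = 66.84 mm, y_c = 32.04 mm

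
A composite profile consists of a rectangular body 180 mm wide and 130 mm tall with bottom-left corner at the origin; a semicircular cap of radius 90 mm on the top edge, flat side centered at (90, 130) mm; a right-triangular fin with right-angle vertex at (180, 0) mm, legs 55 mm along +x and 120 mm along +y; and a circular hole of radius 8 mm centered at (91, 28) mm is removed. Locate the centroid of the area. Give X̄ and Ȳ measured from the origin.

rectangular body: A = 180 × 130 = 23400.00, centroid at (90.00, 65.00).
semicircular top: A = ½π·90² = 12723.45, centroid at (90.00, 168.20).
triangular fin: A = ½·55·120 = 3300.00, centroid at (198.33, 40.00).
hole: A = −π·8² = -201.06, centroid at (91.00, 28.00).
ΣA = 39222.39 mm², ΣAX̄ = 3887313.89 mm³, ΣAȲ = 3787418.80 mm³.
X̄ = 3887313.89/39222.39 = 99.11 mm; Ȳ = 3787418.80/39222.39 = 96.56 mm.

X̄ = 99.11 mm, Ȳ = 96.56 mm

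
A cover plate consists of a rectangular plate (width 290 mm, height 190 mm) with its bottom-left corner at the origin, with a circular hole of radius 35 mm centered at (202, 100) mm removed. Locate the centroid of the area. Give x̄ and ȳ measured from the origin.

plate: A = 290 × 190 = 55100.00, centroid at (145.00, 95.00).
hole: A = −π·35² = -3848.45, centroid at (202.00, 100.00).
ΣA = 51251.55 mm², ΣAx̄ = 7212112.90 mm³, ΣAȳ = 4849654.90 mm³.
x̄ = 7212112.90/51251.55 = 140.72 mm; ȳ = 4849654.90/51251.55 = 94.62 mm.

x̄ = 140.72 mm, ȳ = 94.62 mm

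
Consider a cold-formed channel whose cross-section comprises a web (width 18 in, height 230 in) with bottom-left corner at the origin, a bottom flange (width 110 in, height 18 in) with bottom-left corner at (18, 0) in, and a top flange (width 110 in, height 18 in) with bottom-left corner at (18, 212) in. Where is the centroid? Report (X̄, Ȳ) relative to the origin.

X̄ = 40.29 in, Ȳ = 115.00 in

web: A = 18 × 230 = 4140.00, centroid at (9.00, 115.00).
bottom flange: A = 110 × 18 = 1980.00, centroid at (73.00, 9.00).
top flange: A = 110 × 18 = 1980.00, centroid at (73.00, 221.00).
ΣA = 8100.00 in²
ΣAX̄ = (4140.00)(9.00) + (1980.00)(73.00) + (1980.00)(73.00) = 326340.00 in³
ΣAȲ = (4140.00)(115.00) + (1980.00)(9.00) + (1980.00)(221.00) = 931500.00 in³
X̄ = 326340.00 / 8100.00 = 40.29 in
Ȳ = 931500.00 / 8100.00 = 115.00 in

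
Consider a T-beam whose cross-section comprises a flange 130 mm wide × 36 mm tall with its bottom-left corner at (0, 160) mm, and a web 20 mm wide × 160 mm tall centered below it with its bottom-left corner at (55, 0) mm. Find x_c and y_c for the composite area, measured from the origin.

x_c = 65.00 mm, y_c = 138.20 mm

web: A = 20 × 160 = 3200.00, centroid at (65.00, 80.00).
flange: A = 130 × 36 = 4680.00, centroid at (65.00, 178.00).
ΣA = 7880.00 mm², ΣAx_c = 512200.00 mm³, ΣAy_c = 1089040.00 mm³.
x_c = 512200.00/7880.00 = 65.00 mm; y_c = 1089040.00/7880.00 = 138.20 mm.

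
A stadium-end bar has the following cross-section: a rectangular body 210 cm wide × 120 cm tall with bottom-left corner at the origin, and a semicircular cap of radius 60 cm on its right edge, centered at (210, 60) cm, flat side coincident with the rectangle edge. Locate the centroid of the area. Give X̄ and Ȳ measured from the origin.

X̄ = 128.91 cm, Ȳ = 60.00 cm

rectangular body: A = 210 × 120 = 25200.00, centroid at (105.00, 60.00).
semicircular end: A = ½π·60² = 5654.87, centroid at (235.46, 60.00).
ΣA = 30854.87 cm²
ΣAX̄ = (25200.00)(105.00) + (5654.87)(235.46) = 3977522.02 cm³
ΣAȲ = (25200.00)(60.00) + (5654.87)(60.00) = 1851292.01 cm³
X̄ = 3977522.02 / 30854.87 = 128.91 cm
Ȳ = 1851292.01 / 30854.87 = 60.00 cm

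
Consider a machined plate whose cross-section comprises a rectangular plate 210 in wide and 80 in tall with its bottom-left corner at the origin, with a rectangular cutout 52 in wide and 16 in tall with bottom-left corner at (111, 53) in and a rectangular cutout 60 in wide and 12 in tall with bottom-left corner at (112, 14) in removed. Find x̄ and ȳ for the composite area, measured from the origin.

plate: A = 210 × 80 = 16800.00, centroid at (105.00, 40.00).
hole 1: A = −(52 × 16) = -832.00, centroid at (137.00, 61.00).
hole 2: A = −(60 × 12) = -720.00, centroid at (142.00, 20.00).
ΣA = 15248.00 in², ΣAx̄ = 1547776.00 in³, ΣAȳ = 606848.00 in³.
x̄ = 1547776.00/15248.00 = 101.51 in; ȳ = 606848.00/15248.00 = 39.80 in.

x̄ = 101.51 in, ȳ = 39.80 in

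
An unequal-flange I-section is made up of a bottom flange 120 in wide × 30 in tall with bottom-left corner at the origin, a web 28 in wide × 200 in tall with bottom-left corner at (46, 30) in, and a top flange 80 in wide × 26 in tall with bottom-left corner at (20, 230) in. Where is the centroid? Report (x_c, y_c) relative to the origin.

x_c = 60.00 in, y_c = 114.13 in

Part | A | x̄ᵢ | ȳᵢ | A·x̄ᵢ | A·ȳᵢ
bottom flange | 3600.00 | 60.00 | 15.00 | 216000.00 | 54000.00
web | 5600.00 | 60.00 | 130.00 | 336000.00 | 728000.00
top flange | 2080.00 | 60.00 | 243.00 | 124800.00 | 505440.00
Σ | 11280.00 |  |  | 676800.00 | 1287440.00
x_c = 676800.00 / 11280.00 = 60.00 in
y_c = 1287440.00 / 11280.00 = 114.13 in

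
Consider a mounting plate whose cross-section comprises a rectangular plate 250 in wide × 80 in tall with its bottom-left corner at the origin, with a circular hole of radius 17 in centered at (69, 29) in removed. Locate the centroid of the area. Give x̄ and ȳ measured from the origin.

Part | A | x̄ᵢ | ȳᵢ | A·x̄ᵢ | A·ȳᵢ
plate | 20000.00 | 125.00 | 40.00 | 2500000.00 | 800000.00
hole | -907.92 | 69.00 | 29.00 | -62646.50 | -26329.69
Σ | 19092.08 |  |  | 2437353.50 | 773670.31
x̄ = 2437353.50 / 19092.08 = 127.66 in
ȳ = 773670.31 / 19092.08 = 40.52 in

x̄ = 127.66 in, ȳ = 40.52 in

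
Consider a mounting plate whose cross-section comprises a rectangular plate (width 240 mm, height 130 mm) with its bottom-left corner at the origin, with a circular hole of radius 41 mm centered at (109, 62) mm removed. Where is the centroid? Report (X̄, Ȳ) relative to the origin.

Part | A | x̄ᵢ | ȳᵢ | A·x̄ᵢ | A·ȳᵢ
plate | 31200.00 | 120.00 | 65.00 | 3744000.00 | 2028000.00
hole | -5281.02 | 109.00 | 62.00 | -575630.88 | -327423.07
Σ | 25918.98 |  |  | 3168369.12 | 1700576.93
X̄ = 3168369.12 / 25918.98 = 122.24 mm
Ȳ = 1700576.93 / 25918.98 = 65.61 mm

X̄ = 122.24 mm, Ȳ = 65.61 mm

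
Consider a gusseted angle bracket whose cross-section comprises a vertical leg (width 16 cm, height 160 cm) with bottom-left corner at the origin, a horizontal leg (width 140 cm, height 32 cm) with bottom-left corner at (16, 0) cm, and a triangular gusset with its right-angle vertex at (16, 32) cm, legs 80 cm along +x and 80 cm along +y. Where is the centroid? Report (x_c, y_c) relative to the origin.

vertical leg: A = 16 × 160 = 2560.00, centroid at (8.00, 80.00).
horizontal leg: A = 140 × 32 = 4480.00, centroid at (86.00, 16.00).
gusset: A = ½·80·80 = 3200.00, centroid at (42.67, 58.67).
ΣA = 10240.00 cm², ΣAx_c = 542293.33 cm³, ΣAy_c = 464213.33 cm³.
x_c = 542293.33/10240.00 = 52.96 cm; y_c = 464213.33/10240.00 = 45.33 cm.

x_c = 52.96 cm, y_c = 45.33 cm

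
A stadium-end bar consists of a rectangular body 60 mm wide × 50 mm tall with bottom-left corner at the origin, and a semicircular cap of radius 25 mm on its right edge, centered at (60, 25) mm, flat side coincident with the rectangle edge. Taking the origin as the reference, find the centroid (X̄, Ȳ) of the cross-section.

X̄ = 40.01 mm, Ȳ = 25.00 mm

rectangular body: A = 60 × 50 = 3000.00, centroid at (30.00, 25.00).
semicircular end: A = ½π·25² = 981.75, centroid at (70.61, 25.00).
ΣA = 3981.75 mm²
ΣAX̄ = (3000.00)(30.00) + (981.75)(70.61) = 159321.53 mm³
ΣAȲ = (3000.00)(25.00) + (981.75)(25.00) = 99543.69 mm³
X̄ = 159321.53 / 3981.75 = 40.01 mm
Ȳ = 99543.69 / 3981.75 = 25.00 mm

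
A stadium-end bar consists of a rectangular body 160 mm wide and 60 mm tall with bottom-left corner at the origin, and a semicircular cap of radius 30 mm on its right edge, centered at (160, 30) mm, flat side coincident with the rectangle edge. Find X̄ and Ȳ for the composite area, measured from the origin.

X̄ = 91.90 mm, Ȳ = 30.00 mm

rectangular body: A = 160 × 60 = 9600.00, centroid at (80.00, 30.00).
semicircular end: A = ½π·30² = 1413.72, centroid at (172.73, 30.00).
ΣA = 11013.72 mm²
ΣAX̄ = (9600.00)(80.00) + (1413.72)(172.73) = 1012194.67 mm³
ΣAȲ = (9600.00)(30.00) + (1413.72)(30.00) = 330411.50 mm³
X̄ = 1012194.67 / 11013.72 = 91.90 mm
Ȳ = 330411.50 / 11013.72 = 30.00 mm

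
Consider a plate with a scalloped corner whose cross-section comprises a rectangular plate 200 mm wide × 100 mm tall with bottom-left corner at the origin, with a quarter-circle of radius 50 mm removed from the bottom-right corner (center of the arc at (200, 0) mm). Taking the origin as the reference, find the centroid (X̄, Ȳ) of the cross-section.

X̄ = 91.42 mm, Ȳ = 53.13 mm

Part | A | x̄ᵢ | ȳᵢ | A·x̄ᵢ | A·ȳᵢ
plate | 20000.00 | 100.00 | 50.00 | 2000000.00 | 1000000.00
removed quarter-circle | -1963.50 | 178.78 | 21.22 | -351032.42 | -41666.67
Σ | 18036.50 |  |  | 1648967.58 | 958333.33
X̄ = 1648967.58 / 18036.50 = 91.42 mm
Ȳ = 958333.33 / 18036.50 = 53.13 mm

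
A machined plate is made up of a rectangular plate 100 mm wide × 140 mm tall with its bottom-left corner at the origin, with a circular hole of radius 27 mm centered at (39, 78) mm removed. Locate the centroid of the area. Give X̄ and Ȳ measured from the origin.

X̄ = 52.15 mm, Ȳ = 68.44 mm

plate: A = 100 × 140 = 14000.00, centroid at (50.00, 70.00).
hole: A = −π·27² = -2290.22, centroid at (39.00, 78.00).
ΣA = 11709.78 mm²
ΣAX̄ = (14000.00)(50.00) + (-2290.22)(39.00) = 610681.38 mm³
ΣAȲ = (14000.00)(70.00) + (-2290.22)(78.00) = 801362.76 mm³
X̄ = 610681.38 / 11709.78 = 52.15 mm
Ȳ = 801362.76 / 11709.78 = 68.44 mm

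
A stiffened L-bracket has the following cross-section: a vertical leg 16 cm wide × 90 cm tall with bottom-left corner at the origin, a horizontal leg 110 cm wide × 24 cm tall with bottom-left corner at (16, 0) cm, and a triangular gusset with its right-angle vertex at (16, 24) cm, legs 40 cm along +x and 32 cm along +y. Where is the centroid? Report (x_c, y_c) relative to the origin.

x_c = 46.13 cm, y_c = 25.14 cm

vertical leg: A = 16 × 90 = 1440.00, centroid at (8.00, 45.00).
horizontal leg: A = 110 × 24 = 2640.00, centroid at (71.00, 12.00).
gusset: A = ½·40·32 = 640.00, centroid at (29.33, 34.67).
ΣA = 4720.00 cm², ΣAx_c = 217733.33 cm³, ΣAy_c = 118666.67 cm³.
x_c = 217733.33/4720.00 = 46.13 cm; y_c = 118666.67/4720.00 = 25.14 cm.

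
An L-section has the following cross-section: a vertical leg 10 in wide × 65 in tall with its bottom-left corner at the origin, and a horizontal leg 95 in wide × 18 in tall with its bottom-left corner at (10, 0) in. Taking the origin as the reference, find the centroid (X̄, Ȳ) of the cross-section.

Part | A | x̄ᵢ | ȳᵢ | A·x̄ᵢ | A·ȳᵢ
vertical leg | 650.00 | 5.00 | 32.50 | 3250.00 | 21125.00
horizontal leg | 1710.00 | 57.50 | 9.00 | 98325.00 | 15390.00
Σ | 2360.00 |  |  | 101575.00 | 36515.00
X̄ = 101575.00 / 2360.00 = 43.04 in
Ȳ = 36515.00 / 2360.00 = 15.47 in

X̄ = 43.04 in, Ȳ = 15.47 in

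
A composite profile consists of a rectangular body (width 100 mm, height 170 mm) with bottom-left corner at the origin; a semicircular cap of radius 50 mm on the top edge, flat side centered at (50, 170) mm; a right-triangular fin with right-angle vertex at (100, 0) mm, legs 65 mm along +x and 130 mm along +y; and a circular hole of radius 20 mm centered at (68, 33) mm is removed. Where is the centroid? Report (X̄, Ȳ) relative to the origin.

X̄ = 61.72 mm, Ȳ = 97.82 mm

rectangular body: A = 100 × 170 = 17000.00, centroid at (50.00, 85.00).
semicircular top: A = ½π·50² = 3926.99, centroid at (50.00, 191.22).
triangular fin: A = ½·65·130 = 4225.00, centroid at (121.67, 43.33).
hole: A = −π·20² = -1256.64, centroid at (68.00, 33.00).
ΣA = 23895.35 mm²
ΣAX̄ = (17000.00)(50.00) + (3926.99)(50.00) + (4225.00)(121.67) + (-1256.64)(68.00) = 1474939.89 mm³
ΣAȲ = (17000.00)(85.00) + (3926.99)(191.22) + (4225.00)(43.33) + (-1256.64)(33.00) = 2337536.08 mm³
X̄ = 1474939.89 / 23895.35 = 61.72 mm
Ȳ = 2337536.08 / 23895.35 = 97.82 mm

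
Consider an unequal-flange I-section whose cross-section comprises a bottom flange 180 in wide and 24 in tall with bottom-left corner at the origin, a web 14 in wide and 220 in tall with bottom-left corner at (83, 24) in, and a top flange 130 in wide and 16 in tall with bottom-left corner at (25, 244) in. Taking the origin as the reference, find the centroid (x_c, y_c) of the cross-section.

bottom flange: A = 180 × 24 = 4320.00, centroid at (90.00, 12.00).
web: A = 14 × 220 = 3080.00, centroid at (90.00, 134.00).
top flange: A = 130 × 16 = 2080.00, centroid at (90.00, 252.00).
ΣA = 9480.00 in²
ΣAx_c = (4320.00)(90.00) + (3080.00)(90.00) + (2080.00)(90.00) = 853200.00 in³
ΣAy_c = (4320.00)(12.00) + (3080.00)(134.00) + (2080.00)(252.00) = 988720.00 in³
x_c = 853200.00 / 9480.00 = 90.00 in
y_c = 988720.00 / 9480.00 = 104.30 in

x_c = 90.00 in, y_c = 104.30 in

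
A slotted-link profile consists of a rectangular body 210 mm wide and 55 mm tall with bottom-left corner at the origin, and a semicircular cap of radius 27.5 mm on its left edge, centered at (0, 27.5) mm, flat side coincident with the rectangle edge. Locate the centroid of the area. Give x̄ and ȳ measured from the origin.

x̄ = 94.12 mm, ȳ = 27.50 mm

rectangular body: A = 210 × 55 = 11550.00, centroid at (105.00, 27.50).
semicircular end: A = ½π·27.5² = 1187.91, centroid at (-11.67, 27.50).
ΣA = 12737.91 mm²
ΣAx̄ = (11550.00)(105.00) + (1187.91)(-11.67) = 1198885.42 mm³
ΣAȳ = (11550.00)(27.50) + (1187.91)(27.50) = 350292.65 mm³
x̄ = 1198885.42 / 12737.91 = 94.12 mm
ȳ = 350292.65 / 12737.91 = 27.50 mm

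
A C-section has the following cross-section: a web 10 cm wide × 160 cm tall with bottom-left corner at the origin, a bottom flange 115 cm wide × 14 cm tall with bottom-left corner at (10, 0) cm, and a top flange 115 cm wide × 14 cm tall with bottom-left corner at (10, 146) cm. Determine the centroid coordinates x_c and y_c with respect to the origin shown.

x_c = 46.75 cm, y_c = 80.00 cm

web: A = 10 × 160 = 1600.00, centroid at (5.00, 80.00).
bottom flange: A = 115 × 14 = 1610.00, centroid at (67.50, 7.00).
top flange: A = 115 × 14 = 1610.00, centroid at (67.50, 153.00).
ΣA = 4820.00 cm², ΣAx_c = 225350.00 cm³, ΣAy_c = 385600.00 cm³.
x_c = 225350.00/4820.00 = 46.75 cm; y_c = 385600.00/4820.00 = 80.00 cm.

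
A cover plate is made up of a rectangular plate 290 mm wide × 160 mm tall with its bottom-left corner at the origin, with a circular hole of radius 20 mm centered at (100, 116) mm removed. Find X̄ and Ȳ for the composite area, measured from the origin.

plate: A = 290 × 160 = 46400.00, centroid at (145.00, 80.00).
hole: A = −π·20² = -1256.64, centroid at (100.00, 116.00).
ΣA = 45143.36 mm², ΣAX̄ = 6602336.29 mm³, ΣAȲ = 3566230.10 mm³.
X̄ = 6602336.29/45143.36 = 146.25 mm; Ȳ = 3566230.10/45143.36 = 79.00 mm.

X̄ = 146.25 mm, Ȳ = 79.00 mm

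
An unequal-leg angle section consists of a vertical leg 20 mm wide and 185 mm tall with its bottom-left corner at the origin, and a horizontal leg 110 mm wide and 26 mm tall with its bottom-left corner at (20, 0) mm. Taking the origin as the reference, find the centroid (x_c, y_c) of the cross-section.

vertical leg: A = 20 × 185 = 3700.00, centroid at (10.00, 92.50).
horizontal leg: A = 110 × 26 = 2860.00, centroid at (75.00, 13.00).
ΣA = 6560.00 mm², ΣAx_c = 251500.00 mm³, ΣAy_c = 379430.00 mm³.
x_c = 251500.00/6560.00 = 38.34 mm; y_c = 379430.00/6560.00 = 57.84 mm.

x_c = 38.34 mm, y_c = 57.84 mm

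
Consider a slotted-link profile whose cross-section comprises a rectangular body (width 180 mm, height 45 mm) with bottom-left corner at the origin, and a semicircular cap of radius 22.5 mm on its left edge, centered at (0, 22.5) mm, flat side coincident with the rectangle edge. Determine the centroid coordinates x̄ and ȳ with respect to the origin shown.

Part | A | x̄ᵢ | ȳᵢ | A·x̄ᵢ | A·ȳᵢ
rectangular body | 8100.00 | 90.00 | 22.50 | 729000.00 | 182250.00
semicircular end | 795.22 | -9.55 | 22.50 | -7593.75 | 17892.35
Σ | 8895.22 |  |  | 721406.25 | 200142.35
x̄ = 721406.25 / 8895.22 = 81.10 mm
ȳ = 200142.35 / 8895.22 = 22.50 mm

x̄ = 81.10 mm, ȳ = 22.50 mm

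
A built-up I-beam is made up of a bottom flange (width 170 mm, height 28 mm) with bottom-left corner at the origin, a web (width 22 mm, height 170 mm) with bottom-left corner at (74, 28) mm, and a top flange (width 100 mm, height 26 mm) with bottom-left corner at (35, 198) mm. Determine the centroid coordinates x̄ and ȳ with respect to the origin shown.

Part | A | x̄ᵢ | ȳᵢ | A·x̄ᵢ | A·ȳᵢ
bottom flange | 4760.00 | 85.00 | 14.00 | 404600.00 | 66640.00
web | 3740.00 | 85.00 | 113.00 | 317900.00 | 422620.00
top flange | 2600.00 | 85.00 | 211.00 | 221000.00 | 548600.00
Σ | 11100.00 |  |  | 943500.00 | 1037860.00
x̄ = 943500.00 / 11100.00 = 85.00 mm
ȳ = 1037860.00 / 11100.00 = 93.50 mm

x̄ = 85.00 mm, ȳ = 93.50 mm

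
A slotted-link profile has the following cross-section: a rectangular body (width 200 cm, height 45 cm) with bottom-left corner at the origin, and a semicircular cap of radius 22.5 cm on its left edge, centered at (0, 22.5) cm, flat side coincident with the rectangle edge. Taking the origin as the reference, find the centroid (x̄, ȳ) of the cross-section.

rectangular body: A = 200 × 45 = 9000.00, centroid at (100.00, 22.50).
semicircular end: A = ½π·22.5² = 795.22, centroid at (-9.55, 22.50).
ΣA = 9795.22 cm²
ΣAx̄ = (9000.00)(100.00) + (795.22)(-9.55) = 892406.25 cm³
ΣAȳ = (9000.00)(22.50) + (795.22)(22.50) = 220392.35 cm³
x̄ = 892406.25 / 9795.22 = 91.11 cm
ȳ = 220392.35 / 9795.22 = 22.50 cm

x̄ = 91.11 cm, ȳ = 22.50 cm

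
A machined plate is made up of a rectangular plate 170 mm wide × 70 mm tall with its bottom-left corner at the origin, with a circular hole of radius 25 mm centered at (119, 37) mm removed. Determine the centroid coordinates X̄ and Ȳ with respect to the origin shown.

plate: A = 170 × 70 = 11900.00, centroid at (85.00, 35.00).
hole: A = −π·25² = -1963.50, centroid at (119.00, 37.00).
ΣA = 9936.50 mm²
ΣAX̄ = (11900.00)(85.00) + (-1963.50)(119.00) = 777844.05 mm³
ΣAȲ = (11900.00)(35.00) + (-1963.50)(37.00) = 343850.67 mm³
X̄ = 777844.05 / 9936.50 = 78.28 mm
Ȳ = 343850.67 / 9936.50 = 34.60 mm

X̄ = 78.28 mm, Ȳ = 34.60 mm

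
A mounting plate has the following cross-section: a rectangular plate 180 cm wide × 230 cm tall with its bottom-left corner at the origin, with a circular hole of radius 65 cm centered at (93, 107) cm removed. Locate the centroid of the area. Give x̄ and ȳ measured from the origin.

x̄ = 88.58 cm, ȳ = 118.78 cm

plate: A = 180 × 230 = 41400.00, centroid at (90.00, 115.00).
hole: A = −π·65² = -13273.23, centroid at (93.00, 107.00).
ΣA = 28126.77 cm²
ΣAx̄ = (41400.00)(90.00) + (-13273.23)(93.00) = 2491589.71 cm³
ΣAȳ = (41400.00)(115.00) + (-13273.23)(107.00) = 3340764.50 cm³
x̄ = 2491589.71 / 28126.77 = 88.58 cm
ȳ = 3340764.50 / 28126.77 = 118.78 cm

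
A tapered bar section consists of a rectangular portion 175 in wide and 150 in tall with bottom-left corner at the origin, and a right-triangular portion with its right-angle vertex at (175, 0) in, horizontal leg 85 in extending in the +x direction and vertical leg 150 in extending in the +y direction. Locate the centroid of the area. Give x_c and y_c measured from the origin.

rectangular portion: A = 175 × 150 = 26250.00, centroid at (87.50, 75.00).
triangular portion: A = ½·85·150 = 6375.00, centroid at (203.33, 50.00).
ΣA = 32625.00 in², ΣAx_c = 3593125.00 in³, ΣAy_c = 2287500.00 in³.
x_c = 3593125.00/32625.00 = 110.13 in; y_c = 2287500.00/32625.00 = 70.11 in.

x_c = 110.13 in, y_c = 70.11 in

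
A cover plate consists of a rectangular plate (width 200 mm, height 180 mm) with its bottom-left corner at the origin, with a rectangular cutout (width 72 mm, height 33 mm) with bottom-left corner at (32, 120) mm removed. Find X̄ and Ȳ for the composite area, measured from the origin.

X̄ = 102.26 mm, Ȳ = 86.71 mm

Part | A | x̄ᵢ | ȳᵢ | A·x̄ᵢ | A·ȳᵢ
plate | 36000.00 | 100.00 | 90.00 | 3600000.00 | 3240000.00
hole | -2376.00 | 68.00 | 136.50 | -161568.00 | -324324.00
Σ | 33624.00 |  |  | 3438432.00 | 2915676.00
X̄ = 3438432.00 / 33624.00 = 102.26 mm
Ȳ = 2915676.00 / 33624.00 = 86.71 mm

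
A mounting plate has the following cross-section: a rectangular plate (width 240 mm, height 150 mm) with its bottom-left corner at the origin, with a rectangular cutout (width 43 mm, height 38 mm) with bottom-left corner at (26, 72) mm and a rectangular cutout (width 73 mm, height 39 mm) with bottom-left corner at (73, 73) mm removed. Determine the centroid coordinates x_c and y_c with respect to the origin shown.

plate: A = 240 × 150 = 36000.00, centroid at (120.00, 75.00).
hole 1: A = −(43 × 38) = -1634.00, centroid at (47.50, 91.00).
hole 2: A = −(73 × 39) = -2847.00, centroid at (109.50, 92.50).
ΣA = 31519.00 mm²
ΣAx_c = (36000.00)(120.00) + (-1634.00)(47.50) + (-2847.00)(109.50) = 3930638.50 mm³
ΣAy_c = (36000.00)(75.00) + (-1634.00)(91.00) + (-2847.00)(92.50) = 2287958.50 mm³
x_c = 3930638.50 / 31519.00 = 124.71 mm
y_c = 2287958.50 / 31519.00 = 72.59 mm

x_c = 124.71 mm, y_c = 72.59 mm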